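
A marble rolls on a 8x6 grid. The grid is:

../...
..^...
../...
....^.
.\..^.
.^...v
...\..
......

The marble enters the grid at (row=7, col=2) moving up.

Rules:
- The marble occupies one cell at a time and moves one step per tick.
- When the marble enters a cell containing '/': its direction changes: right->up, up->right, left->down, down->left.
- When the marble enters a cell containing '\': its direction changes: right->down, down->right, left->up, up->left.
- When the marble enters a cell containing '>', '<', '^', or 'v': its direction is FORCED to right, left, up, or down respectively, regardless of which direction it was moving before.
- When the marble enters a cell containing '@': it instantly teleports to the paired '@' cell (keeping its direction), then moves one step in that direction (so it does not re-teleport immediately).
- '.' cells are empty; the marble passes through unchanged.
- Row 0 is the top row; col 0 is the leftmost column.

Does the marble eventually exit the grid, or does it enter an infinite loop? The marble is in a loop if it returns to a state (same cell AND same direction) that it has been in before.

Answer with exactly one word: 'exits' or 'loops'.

Answer: exits

Derivation:
Step 1: enter (7,2), '.' pass, move up to (6,2)
Step 2: enter (6,2), '.' pass, move up to (5,2)
Step 3: enter (5,2), '.' pass, move up to (4,2)
Step 4: enter (4,2), '.' pass, move up to (3,2)
Step 5: enter (3,2), '.' pass, move up to (2,2)
Step 6: enter (2,2), '/' deflects up->right, move right to (2,3)
Step 7: enter (2,3), '.' pass, move right to (2,4)
Step 8: enter (2,4), '.' pass, move right to (2,5)
Step 9: enter (2,5), '.' pass, move right to (2,6)
Step 10: at (2,6) — EXIT via right edge, pos 2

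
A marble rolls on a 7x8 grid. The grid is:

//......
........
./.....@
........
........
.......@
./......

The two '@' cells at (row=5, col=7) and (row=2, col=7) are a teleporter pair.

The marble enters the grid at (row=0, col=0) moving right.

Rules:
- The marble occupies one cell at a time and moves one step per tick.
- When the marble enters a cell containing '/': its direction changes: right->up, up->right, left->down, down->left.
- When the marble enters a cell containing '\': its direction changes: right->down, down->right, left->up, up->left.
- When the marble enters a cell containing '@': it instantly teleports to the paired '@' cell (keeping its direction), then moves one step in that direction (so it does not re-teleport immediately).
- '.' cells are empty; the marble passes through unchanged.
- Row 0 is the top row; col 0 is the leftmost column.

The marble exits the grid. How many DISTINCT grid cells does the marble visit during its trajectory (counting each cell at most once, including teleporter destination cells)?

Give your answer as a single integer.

Answer: 1

Derivation:
Step 1: enter (0,0), '/' deflects right->up, move up to (-1,0)
Step 2: at (-1,0) — EXIT via top edge, pos 0
Distinct cells visited: 1 (path length 1)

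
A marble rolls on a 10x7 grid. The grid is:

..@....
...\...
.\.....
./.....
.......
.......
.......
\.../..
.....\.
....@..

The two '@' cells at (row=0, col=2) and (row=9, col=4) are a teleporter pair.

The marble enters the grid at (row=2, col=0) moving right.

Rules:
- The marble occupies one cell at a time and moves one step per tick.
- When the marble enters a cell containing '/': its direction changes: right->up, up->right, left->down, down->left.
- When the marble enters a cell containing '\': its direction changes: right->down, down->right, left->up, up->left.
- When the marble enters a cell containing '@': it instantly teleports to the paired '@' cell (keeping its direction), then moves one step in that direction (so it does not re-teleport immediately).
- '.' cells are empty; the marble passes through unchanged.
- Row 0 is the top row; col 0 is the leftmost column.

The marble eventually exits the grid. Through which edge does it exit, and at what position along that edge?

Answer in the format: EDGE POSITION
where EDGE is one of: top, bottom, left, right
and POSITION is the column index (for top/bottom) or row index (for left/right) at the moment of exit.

Answer: left 3

Derivation:
Step 1: enter (2,0), '.' pass, move right to (2,1)
Step 2: enter (2,1), '\' deflects right->down, move down to (3,1)
Step 3: enter (3,1), '/' deflects down->left, move left to (3,0)
Step 4: enter (3,0), '.' pass, move left to (3,-1)
Step 5: at (3,-1) — EXIT via left edge, pos 3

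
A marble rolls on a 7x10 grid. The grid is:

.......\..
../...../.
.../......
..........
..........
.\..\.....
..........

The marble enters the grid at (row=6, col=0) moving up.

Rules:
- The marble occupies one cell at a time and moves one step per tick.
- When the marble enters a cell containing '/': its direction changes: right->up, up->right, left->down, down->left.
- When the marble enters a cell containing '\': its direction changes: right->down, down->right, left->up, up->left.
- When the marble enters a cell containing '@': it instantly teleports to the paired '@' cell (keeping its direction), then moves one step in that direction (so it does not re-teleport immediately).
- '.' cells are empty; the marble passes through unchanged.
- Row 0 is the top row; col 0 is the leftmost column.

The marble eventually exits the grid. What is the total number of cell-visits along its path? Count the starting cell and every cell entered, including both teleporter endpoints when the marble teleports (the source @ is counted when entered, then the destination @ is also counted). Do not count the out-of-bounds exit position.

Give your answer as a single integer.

Step 1: enter (6,0), '.' pass, move up to (5,0)
Step 2: enter (5,0), '.' pass, move up to (4,0)
Step 3: enter (4,0), '.' pass, move up to (3,0)
Step 4: enter (3,0), '.' pass, move up to (2,0)
Step 5: enter (2,0), '.' pass, move up to (1,0)
Step 6: enter (1,0), '.' pass, move up to (0,0)
Step 7: enter (0,0), '.' pass, move up to (-1,0)
Step 8: at (-1,0) — EXIT via top edge, pos 0
Path length (cell visits): 7

Answer: 7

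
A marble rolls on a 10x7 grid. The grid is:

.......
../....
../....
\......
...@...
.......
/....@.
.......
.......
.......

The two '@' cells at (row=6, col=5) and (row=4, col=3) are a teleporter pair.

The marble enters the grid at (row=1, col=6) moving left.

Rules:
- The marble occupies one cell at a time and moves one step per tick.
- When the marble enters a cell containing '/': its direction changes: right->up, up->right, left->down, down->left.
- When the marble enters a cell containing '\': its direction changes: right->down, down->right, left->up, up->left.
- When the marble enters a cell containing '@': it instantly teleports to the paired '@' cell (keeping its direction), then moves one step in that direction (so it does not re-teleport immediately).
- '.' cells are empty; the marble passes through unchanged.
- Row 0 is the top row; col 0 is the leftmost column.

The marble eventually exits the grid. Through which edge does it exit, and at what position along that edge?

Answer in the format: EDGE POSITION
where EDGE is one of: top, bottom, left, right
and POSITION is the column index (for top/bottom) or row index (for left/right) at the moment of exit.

Step 1: enter (1,6), '.' pass, move left to (1,5)
Step 2: enter (1,5), '.' pass, move left to (1,4)
Step 3: enter (1,4), '.' pass, move left to (1,3)
Step 4: enter (1,3), '.' pass, move left to (1,2)
Step 5: enter (1,2), '/' deflects left->down, move down to (2,2)
Step 6: enter (2,2), '/' deflects down->left, move left to (2,1)
Step 7: enter (2,1), '.' pass, move left to (2,0)
Step 8: enter (2,0), '.' pass, move left to (2,-1)
Step 9: at (2,-1) — EXIT via left edge, pos 2

Answer: left 2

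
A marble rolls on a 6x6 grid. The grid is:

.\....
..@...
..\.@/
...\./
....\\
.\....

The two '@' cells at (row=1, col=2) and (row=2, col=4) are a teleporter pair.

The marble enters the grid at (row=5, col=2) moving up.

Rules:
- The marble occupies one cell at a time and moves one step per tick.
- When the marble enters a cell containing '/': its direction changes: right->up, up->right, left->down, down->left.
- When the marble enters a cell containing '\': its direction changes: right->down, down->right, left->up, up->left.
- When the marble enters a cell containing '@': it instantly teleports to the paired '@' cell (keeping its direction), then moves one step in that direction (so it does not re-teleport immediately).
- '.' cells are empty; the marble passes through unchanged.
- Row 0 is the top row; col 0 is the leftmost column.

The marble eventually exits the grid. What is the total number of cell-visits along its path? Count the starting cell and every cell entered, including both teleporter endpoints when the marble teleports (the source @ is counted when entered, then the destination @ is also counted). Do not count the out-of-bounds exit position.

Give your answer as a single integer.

Step 1: enter (5,2), '.' pass, move up to (4,2)
Step 2: enter (4,2), '.' pass, move up to (3,2)
Step 3: enter (3,2), '.' pass, move up to (2,2)
Step 4: enter (2,2), '\' deflects up->left, move left to (2,1)
Step 5: enter (2,1), '.' pass, move left to (2,0)
Step 6: enter (2,0), '.' pass, move left to (2,-1)
Step 7: at (2,-1) — EXIT via left edge, pos 2
Path length (cell visits): 6

Answer: 6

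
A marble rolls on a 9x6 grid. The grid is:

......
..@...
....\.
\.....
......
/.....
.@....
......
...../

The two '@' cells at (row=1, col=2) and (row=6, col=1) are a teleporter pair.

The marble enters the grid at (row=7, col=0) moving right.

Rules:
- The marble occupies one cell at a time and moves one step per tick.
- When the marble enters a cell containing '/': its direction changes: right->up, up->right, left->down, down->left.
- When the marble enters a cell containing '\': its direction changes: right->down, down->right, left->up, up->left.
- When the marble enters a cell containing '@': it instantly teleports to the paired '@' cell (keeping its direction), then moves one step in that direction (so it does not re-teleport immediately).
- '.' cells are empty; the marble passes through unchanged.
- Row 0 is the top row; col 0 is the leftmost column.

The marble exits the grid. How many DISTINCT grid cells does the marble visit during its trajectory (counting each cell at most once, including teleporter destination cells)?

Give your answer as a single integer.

Answer: 6

Derivation:
Step 1: enter (7,0), '.' pass, move right to (7,1)
Step 2: enter (7,1), '.' pass, move right to (7,2)
Step 3: enter (7,2), '.' pass, move right to (7,3)
Step 4: enter (7,3), '.' pass, move right to (7,4)
Step 5: enter (7,4), '.' pass, move right to (7,5)
Step 6: enter (7,5), '.' pass, move right to (7,6)
Step 7: at (7,6) — EXIT via right edge, pos 7
Distinct cells visited: 6 (path length 6)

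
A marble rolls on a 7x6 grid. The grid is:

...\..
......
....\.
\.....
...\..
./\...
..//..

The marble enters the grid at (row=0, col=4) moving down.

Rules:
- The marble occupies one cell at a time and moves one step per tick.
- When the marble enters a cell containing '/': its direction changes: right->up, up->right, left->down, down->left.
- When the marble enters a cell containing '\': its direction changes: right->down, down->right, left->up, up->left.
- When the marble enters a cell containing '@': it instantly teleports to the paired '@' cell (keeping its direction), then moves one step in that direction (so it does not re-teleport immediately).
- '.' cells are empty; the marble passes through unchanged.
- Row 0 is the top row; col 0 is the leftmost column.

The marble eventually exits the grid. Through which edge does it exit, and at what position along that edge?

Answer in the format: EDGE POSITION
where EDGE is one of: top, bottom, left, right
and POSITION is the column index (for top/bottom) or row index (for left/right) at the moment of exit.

Answer: right 2

Derivation:
Step 1: enter (0,4), '.' pass, move down to (1,4)
Step 2: enter (1,4), '.' pass, move down to (2,4)
Step 3: enter (2,4), '\' deflects down->right, move right to (2,5)
Step 4: enter (2,5), '.' pass, move right to (2,6)
Step 5: at (2,6) — EXIT via right edge, pos 2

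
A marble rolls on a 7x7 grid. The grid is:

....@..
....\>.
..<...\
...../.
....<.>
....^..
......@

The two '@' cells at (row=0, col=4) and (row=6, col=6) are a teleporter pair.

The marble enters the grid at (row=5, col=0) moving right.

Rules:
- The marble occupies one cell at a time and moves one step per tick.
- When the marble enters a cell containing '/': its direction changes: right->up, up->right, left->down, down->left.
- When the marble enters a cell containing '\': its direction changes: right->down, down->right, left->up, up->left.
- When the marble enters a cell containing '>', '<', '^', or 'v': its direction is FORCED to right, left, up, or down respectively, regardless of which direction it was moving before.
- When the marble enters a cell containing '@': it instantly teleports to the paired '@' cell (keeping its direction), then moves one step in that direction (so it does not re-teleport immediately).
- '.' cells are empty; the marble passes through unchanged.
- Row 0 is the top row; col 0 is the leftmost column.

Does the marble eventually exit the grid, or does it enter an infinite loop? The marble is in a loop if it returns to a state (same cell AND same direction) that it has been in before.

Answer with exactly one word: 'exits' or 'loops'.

Step 1: enter (5,0), '.' pass, move right to (5,1)
Step 2: enter (5,1), '.' pass, move right to (5,2)
Step 3: enter (5,2), '.' pass, move right to (5,3)
Step 4: enter (5,3), '.' pass, move right to (5,4)
Step 5: enter (5,4), '^' forces right->up, move up to (4,4)
Step 6: enter (4,4), '<' forces up->left, move left to (4,3)
Step 7: enter (4,3), '.' pass, move left to (4,2)
Step 8: enter (4,2), '.' pass, move left to (4,1)
Step 9: enter (4,1), '.' pass, move left to (4,0)
Step 10: enter (4,0), '.' pass, move left to (4,-1)
Step 11: at (4,-1) — EXIT via left edge, pos 4

Answer: exits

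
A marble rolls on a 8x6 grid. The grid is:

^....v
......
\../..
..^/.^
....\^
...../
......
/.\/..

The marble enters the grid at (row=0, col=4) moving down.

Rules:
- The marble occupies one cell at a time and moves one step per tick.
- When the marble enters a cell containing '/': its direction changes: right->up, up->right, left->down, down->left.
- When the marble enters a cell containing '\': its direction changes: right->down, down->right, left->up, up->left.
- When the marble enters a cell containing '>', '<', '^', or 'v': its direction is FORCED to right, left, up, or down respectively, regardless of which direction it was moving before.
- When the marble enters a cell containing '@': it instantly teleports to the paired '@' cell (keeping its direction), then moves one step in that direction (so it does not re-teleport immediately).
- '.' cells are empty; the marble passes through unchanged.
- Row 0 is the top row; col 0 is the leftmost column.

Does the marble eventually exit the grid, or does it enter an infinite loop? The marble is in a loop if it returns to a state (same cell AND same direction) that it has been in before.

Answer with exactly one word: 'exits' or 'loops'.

Answer: loops

Derivation:
Step 1: enter (0,4), '.' pass, move down to (1,4)
Step 2: enter (1,4), '.' pass, move down to (2,4)
Step 3: enter (2,4), '.' pass, move down to (3,4)
Step 4: enter (3,4), '.' pass, move down to (4,4)
Step 5: enter (4,4), '\' deflects down->right, move right to (4,5)
Step 6: enter (4,5), '^' forces right->up, move up to (3,5)
Step 7: enter (3,5), '^' forces up->up, move up to (2,5)
Step 8: enter (2,5), '.' pass, move up to (1,5)
Step 9: enter (1,5), '.' pass, move up to (0,5)
Step 10: enter (0,5), 'v' forces up->down, move down to (1,5)
Step 11: enter (1,5), '.' pass, move down to (2,5)
Step 12: enter (2,5), '.' pass, move down to (3,5)
Step 13: enter (3,5), '^' forces down->up, move up to (2,5)
Step 14: at (2,5) dir=up — LOOP DETECTED (seen before)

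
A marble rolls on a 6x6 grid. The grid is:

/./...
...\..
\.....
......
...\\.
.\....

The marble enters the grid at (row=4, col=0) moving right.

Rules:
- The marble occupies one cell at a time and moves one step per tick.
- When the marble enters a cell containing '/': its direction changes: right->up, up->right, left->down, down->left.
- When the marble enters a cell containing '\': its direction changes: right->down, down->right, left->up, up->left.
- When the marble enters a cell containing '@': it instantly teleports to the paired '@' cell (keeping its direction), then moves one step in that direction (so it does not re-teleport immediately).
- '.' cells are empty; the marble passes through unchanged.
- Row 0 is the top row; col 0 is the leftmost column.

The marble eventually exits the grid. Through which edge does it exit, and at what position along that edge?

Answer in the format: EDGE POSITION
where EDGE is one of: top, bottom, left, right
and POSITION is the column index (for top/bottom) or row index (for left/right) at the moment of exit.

Answer: bottom 3

Derivation:
Step 1: enter (4,0), '.' pass, move right to (4,1)
Step 2: enter (4,1), '.' pass, move right to (4,2)
Step 3: enter (4,2), '.' pass, move right to (4,3)
Step 4: enter (4,3), '\' deflects right->down, move down to (5,3)
Step 5: enter (5,3), '.' pass, move down to (6,3)
Step 6: at (6,3) — EXIT via bottom edge, pos 3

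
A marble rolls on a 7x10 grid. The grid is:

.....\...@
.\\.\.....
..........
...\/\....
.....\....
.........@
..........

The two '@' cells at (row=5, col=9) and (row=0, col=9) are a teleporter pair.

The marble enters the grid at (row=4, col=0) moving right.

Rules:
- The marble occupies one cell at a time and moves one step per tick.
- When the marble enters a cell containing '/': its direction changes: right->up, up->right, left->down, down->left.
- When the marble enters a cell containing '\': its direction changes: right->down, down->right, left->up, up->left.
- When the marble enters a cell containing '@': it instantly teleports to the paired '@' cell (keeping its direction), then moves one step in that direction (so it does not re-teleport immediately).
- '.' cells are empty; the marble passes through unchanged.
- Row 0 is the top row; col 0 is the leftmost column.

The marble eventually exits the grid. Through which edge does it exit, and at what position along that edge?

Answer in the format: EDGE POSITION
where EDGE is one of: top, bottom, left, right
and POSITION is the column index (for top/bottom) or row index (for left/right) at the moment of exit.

Step 1: enter (4,0), '.' pass, move right to (4,1)
Step 2: enter (4,1), '.' pass, move right to (4,2)
Step 3: enter (4,2), '.' pass, move right to (4,3)
Step 4: enter (4,3), '.' pass, move right to (4,4)
Step 5: enter (4,4), '.' pass, move right to (4,5)
Step 6: enter (4,5), '\' deflects right->down, move down to (5,5)
Step 7: enter (5,5), '.' pass, move down to (6,5)
Step 8: enter (6,5), '.' pass, move down to (7,5)
Step 9: at (7,5) — EXIT via bottom edge, pos 5

Answer: bottom 5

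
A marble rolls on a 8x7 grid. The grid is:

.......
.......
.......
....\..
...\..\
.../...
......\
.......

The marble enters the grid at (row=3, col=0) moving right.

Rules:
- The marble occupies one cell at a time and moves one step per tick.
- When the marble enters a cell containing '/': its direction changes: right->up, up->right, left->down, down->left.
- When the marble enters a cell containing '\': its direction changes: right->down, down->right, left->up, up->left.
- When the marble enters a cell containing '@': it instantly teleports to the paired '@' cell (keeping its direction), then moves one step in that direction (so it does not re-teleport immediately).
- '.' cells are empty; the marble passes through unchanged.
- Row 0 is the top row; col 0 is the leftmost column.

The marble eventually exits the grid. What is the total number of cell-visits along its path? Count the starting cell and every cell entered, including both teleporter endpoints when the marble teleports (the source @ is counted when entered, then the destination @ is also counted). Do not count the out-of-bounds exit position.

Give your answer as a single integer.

Step 1: enter (3,0), '.' pass, move right to (3,1)
Step 2: enter (3,1), '.' pass, move right to (3,2)
Step 3: enter (3,2), '.' pass, move right to (3,3)
Step 4: enter (3,3), '.' pass, move right to (3,4)
Step 5: enter (3,4), '\' deflects right->down, move down to (4,4)
Step 6: enter (4,4), '.' pass, move down to (5,4)
Step 7: enter (5,4), '.' pass, move down to (6,4)
Step 8: enter (6,4), '.' pass, move down to (7,4)
Step 9: enter (7,4), '.' pass, move down to (8,4)
Step 10: at (8,4) — EXIT via bottom edge, pos 4
Path length (cell visits): 9

Answer: 9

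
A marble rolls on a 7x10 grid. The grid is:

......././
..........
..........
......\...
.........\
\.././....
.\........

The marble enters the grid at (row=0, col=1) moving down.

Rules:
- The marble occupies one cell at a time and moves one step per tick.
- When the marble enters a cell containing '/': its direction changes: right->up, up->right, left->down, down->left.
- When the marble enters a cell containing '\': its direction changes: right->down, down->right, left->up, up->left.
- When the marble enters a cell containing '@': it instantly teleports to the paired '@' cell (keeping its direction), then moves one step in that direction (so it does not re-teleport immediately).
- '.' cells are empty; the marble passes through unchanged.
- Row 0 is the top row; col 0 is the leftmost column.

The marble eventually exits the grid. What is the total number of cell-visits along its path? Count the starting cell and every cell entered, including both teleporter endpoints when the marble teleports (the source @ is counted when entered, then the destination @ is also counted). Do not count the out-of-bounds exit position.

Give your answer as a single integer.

Step 1: enter (0,1), '.' pass, move down to (1,1)
Step 2: enter (1,1), '.' pass, move down to (2,1)
Step 3: enter (2,1), '.' pass, move down to (3,1)
Step 4: enter (3,1), '.' pass, move down to (4,1)
Step 5: enter (4,1), '.' pass, move down to (5,1)
Step 6: enter (5,1), '.' pass, move down to (6,1)
Step 7: enter (6,1), '\' deflects down->right, move right to (6,2)
Step 8: enter (6,2), '.' pass, move right to (6,3)
Step 9: enter (6,3), '.' pass, move right to (6,4)
Step 10: enter (6,4), '.' pass, move right to (6,5)
Step 11: enter (6,5), '.' pass, move right to (6,6)
Step 12: enter (6,6), '.' pass, move right to (6,7)
Step 13: enter (6,7), '.' pass, move right to (6,8)
Step 14: enter (6,8), '.' pass, move right to (6,9)
Step 15: enter (6,9), '.' pass, move right to (6,10)
Step 16: at (6,10) — EXIT via right edge, pos 6
Path length (cell visits): 15

Answer: 15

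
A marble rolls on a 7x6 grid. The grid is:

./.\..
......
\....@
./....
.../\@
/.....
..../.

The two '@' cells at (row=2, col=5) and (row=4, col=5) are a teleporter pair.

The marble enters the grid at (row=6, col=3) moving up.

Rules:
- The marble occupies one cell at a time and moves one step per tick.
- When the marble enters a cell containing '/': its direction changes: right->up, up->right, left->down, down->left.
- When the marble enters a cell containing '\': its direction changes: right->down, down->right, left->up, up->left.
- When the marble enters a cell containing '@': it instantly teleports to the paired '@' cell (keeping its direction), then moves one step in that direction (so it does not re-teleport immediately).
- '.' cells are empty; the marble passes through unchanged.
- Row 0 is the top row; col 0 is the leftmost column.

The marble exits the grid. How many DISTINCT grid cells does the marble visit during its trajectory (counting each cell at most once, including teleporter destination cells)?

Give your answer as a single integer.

Step 1: enter (6,3), '.' pass, move up to (5,3)
Step 2: enter (5,3), '.' pass, move up to (4,3)
Step 3: enter (4,3), '/' deflects up->right, move right to (4,4)
Step 4: enter (4,4), '\' deflects right->down, move down to (5,4)
Step 5: enter (5,4), '.' pass, move down to (6,4)
Step 6: enter (6,4), '/' deflects down->left, move left to (6,3)
Step 7: enter (6,3), '.' pass, move left to (6,2)
Step 8: enter (6,2), '.' pass, move left to (6,1)
Step 9: enter (6,1), '.' pass, move left to (6,0)
Step 10: enter (6,0), '.' pass, move left to (6,-1)
Step 11: at (6,-1) — EXIT via left edge, pos 6
Distinct cells visited: 9 (path length 10)

Answer: 9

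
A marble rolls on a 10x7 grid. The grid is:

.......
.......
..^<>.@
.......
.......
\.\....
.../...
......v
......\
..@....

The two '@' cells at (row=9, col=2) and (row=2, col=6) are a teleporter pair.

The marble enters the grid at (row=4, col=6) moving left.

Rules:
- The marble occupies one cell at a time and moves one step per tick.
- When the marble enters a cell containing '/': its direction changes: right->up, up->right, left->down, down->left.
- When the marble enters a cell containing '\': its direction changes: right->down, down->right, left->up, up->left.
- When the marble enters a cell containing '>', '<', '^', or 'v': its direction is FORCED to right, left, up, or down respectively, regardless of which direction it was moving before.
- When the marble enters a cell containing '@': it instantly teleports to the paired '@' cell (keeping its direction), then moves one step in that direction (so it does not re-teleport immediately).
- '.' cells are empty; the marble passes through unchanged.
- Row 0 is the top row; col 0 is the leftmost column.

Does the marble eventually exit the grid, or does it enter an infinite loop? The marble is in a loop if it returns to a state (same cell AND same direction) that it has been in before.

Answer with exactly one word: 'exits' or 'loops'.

Step 1: enter (4,6), '.' pass, move left to (4,5)
Step 2: enter (4,5), '.' pass, move left to (4,4)
Step 3: enter (4,4), '.' pass, move left to (4,3)
Step 4: enter (4,3), '.' pass, move left to (4,2)
Step 5: enter (4,2), '.' pass, move left to (4,1)
Step 6: enter (4,1), '.' pass, move left to (4,0)
Step 7: enter (4,0), '.' pass, move left to (4,-1)
Step 8: at (4,-1) — EXIT via left edge, pos 4

Answer: exits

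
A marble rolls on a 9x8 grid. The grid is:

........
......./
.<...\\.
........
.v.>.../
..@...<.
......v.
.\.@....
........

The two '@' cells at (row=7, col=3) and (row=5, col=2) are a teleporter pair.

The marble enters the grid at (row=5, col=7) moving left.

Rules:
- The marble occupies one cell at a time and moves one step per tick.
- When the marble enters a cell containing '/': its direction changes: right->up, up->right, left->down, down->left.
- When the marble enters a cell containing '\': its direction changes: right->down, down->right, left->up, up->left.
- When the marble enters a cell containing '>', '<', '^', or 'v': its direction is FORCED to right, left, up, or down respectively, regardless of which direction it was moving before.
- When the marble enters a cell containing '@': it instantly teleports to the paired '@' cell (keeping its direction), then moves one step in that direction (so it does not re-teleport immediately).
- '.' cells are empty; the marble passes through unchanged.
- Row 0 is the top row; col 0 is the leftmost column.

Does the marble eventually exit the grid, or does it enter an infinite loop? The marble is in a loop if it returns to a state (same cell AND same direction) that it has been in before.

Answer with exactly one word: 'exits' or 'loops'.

Step 1: enter (5,7), '.' pass, move left to (5,6)
Step 2: enter (5,6), '<' forces left->left, move left to (5,5)
Step 3: enter (5,5), '.' pass, move left to (5,4)
Step 4: enter (5,4), '.' pass, move left to (5,3)
Step 5: enter (5,3), '.' pass, move left to (5,2)
Step 6: enter (5,2), '@' teleport (5,2)->(7,3), also enter (7,3), move left to (7,2)
Step 7: enter (7,2), '.' pass, move left to (7,1)
Step 8: enter (7,1), '\' deflects left->up, move up to (6,1)
Step 9: enter (6,1), '.' pass, move up to (5,1)
Step 10: enter (5,1), '.' pass, move up to (4,1)
Step 11: enter (4,1), 'v' forces up->down, move down to (5,1)
Step 12: enter (5,1), '.' pass, move down to (6,1)
Step 13: enter (6,1), '.' pass, move down to (7,1)
Step 14: enter (7,1), '\' deflects down->right, move right to (7,2)
Step 15: enter (7,2), '.' pass, move right to (7,3)
Step 16: enter (7,3), '@' teleport (7,3)->(5,2), also enter (5,2), move right to (5,3)
Step 17: enter (5,3), '.' pass, move right to (5,4)
Step 18: enter (5,4), '.' pass, move right to (5,5)
Step 19: enter (5,5), '.' pass, move right to (5,6)
Step 20: enter (5,6), '<' forces right->left, move left to (5,5)
Step 21: at (5,5) dir=left — LOOP DETECTED (seen before)

Answer: loops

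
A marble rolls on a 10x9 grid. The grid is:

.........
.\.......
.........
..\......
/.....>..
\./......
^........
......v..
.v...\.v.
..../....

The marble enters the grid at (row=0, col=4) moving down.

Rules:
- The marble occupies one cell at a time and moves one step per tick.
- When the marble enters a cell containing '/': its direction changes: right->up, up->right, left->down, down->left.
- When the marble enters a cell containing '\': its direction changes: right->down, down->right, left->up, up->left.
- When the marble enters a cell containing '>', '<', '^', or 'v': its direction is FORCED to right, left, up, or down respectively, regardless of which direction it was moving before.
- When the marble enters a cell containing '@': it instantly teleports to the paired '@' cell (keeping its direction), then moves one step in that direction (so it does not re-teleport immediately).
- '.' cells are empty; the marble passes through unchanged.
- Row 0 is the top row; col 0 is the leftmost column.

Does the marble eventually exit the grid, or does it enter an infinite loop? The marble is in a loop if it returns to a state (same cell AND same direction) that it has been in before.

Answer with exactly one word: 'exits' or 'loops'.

Answer: exits

Derivation:
Step 1: enter (0,4), '.' pass, move down to (1,4)
Step 2: enter (1,4), '.' pass, move down to (2,4)
Step 3: enter (2,4), '.' pass, move down to (3,4)
Step 4: enter (3,4), '.' pass, move down to (4,4)
Step 5: enter (4,4), '.' pass, move down to (5,4)
Step 6: enter (5,4), '.' pass, move down to (6,4)
Step 7: enter (6,4), '.' pass, move down to (7,4)
Step 8: enter (7,4), '.' pass, move down to (8,4)
Step 9: enter (8,4), '.' pass, move down to (9,4)
Step 10: enter (9,4), '/' deflects down->left, move left to (9,3)
Step 11: enter (9,3), '.' pass, move left to (9,2)
Step 12: enter (9,2), '.' pass, move left to (9,1)
Step 13: enter (9,1), '.' pass, move left to (9,0)
Step 14: enter (9,0), '.' pass, move left to (9,-1)
Step 15: at (9,-1) — EXIT via left edge, pos 9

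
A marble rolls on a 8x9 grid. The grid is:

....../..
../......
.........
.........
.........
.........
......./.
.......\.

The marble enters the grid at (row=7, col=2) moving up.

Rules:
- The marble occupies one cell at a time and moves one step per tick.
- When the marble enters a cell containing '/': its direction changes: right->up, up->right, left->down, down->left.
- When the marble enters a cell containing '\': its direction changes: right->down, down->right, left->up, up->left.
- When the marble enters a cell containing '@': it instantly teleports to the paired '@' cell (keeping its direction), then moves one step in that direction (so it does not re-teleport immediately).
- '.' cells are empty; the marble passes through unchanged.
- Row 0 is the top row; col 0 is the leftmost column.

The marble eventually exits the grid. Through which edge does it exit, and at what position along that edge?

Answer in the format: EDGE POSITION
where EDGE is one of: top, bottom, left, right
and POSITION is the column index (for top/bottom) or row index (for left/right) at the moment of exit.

Answer: right 1

Derivation:
Step 1: enter (7,2), '.' pass, move up to (6,2)
Step 2: enter (6,2), '.' pass, move up to (5,2)
Step 3: enter (5,2), '.' pass, move up to (4,2)
Step 4: enter (4,2), '.' pass, move up to (3,2)
Step 5: enter (3,2), '.' pass, move up to (2,2)
Step 6: enter (2,2), '.' pass, move up to (1,2)
Step 7: enter (1,2), '/' deflects up->right, move right to (1,3)
Step 8: enter (1,3), '.' pass, move right to (1,4)
Step 9: enter (1,4), '.' pass, move right to (1,5)
Step 10: enter (1,5), '.' pass, move right to (1,6)
Step 11: enter (1,6), '.' pass, move right to (1,7)
Step 12: enter (1,7), '.' pass, move right to (1,8)
Step 13: enter (1,8), '.' pass, move right to (1,9)
Step 14: at (1,9) — EXIT via right edge, pos 1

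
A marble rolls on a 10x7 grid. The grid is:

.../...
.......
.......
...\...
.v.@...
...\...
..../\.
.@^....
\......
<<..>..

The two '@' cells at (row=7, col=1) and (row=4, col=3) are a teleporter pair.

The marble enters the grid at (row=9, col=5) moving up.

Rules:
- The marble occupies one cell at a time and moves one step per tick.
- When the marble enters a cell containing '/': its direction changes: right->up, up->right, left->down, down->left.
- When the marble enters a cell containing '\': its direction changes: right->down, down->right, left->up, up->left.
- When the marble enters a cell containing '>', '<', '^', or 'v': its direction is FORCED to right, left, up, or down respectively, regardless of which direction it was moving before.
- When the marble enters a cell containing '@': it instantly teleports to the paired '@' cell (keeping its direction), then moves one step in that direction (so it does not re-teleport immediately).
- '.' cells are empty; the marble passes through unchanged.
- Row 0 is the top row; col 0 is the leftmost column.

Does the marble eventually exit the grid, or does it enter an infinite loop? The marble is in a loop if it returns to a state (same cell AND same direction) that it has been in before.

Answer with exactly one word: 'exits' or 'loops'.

Step 1: enter (9,5), '.' pass, move up to (8,5)
Step 2: enter (8,5), '.' pass, move up to (7,5)
Step 3: enter (7,5), '.' pass, move up to (6,5)
Step 4: enter (6,5), '\' deflects up->left, move left to (6,4)
Step 5: enter (6,4), '/' deflects left->down, move down to (7,4)
Step 6: enter (7,4), '.' pass, move down to (8,4)
Step 7: enter (8,4), '.' pass, move down to (9,4)
Step 8: enter (9,4), '>' forces down->right, move right to (9,5)
Step 9: enter (9,5), '.' pass, move right to (9,6)
Step 10: enter (9,6), '.' pass, move right to (9,7)
Step 11: at (9,7) — EXIT via right edge, pos 9

Answer: exits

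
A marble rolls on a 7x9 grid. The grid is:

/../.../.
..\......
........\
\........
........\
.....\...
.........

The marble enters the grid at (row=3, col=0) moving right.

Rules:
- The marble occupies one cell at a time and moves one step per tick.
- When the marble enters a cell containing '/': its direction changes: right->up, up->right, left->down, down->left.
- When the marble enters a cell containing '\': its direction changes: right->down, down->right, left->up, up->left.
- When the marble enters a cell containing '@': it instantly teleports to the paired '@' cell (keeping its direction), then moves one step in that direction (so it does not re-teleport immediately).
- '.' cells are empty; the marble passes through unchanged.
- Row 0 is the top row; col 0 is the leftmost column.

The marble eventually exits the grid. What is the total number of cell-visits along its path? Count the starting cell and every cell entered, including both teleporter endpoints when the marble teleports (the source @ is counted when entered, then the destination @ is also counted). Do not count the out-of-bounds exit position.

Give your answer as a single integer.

Step 1: enter (3,0), '\' deflects right->down, move down to (4,0)
Step 2: enter (4,0), '.' pass, move down to (5,0)
Step 3: enter (5,0), '.' pass, move down to (6,0)
Step 4: enter (6,0), '.' pass, move down to (7,0)
Step 5: at (7,0) — EXIT via bottom edge, pos 0
Path length (cell visits): 4

Answer: 4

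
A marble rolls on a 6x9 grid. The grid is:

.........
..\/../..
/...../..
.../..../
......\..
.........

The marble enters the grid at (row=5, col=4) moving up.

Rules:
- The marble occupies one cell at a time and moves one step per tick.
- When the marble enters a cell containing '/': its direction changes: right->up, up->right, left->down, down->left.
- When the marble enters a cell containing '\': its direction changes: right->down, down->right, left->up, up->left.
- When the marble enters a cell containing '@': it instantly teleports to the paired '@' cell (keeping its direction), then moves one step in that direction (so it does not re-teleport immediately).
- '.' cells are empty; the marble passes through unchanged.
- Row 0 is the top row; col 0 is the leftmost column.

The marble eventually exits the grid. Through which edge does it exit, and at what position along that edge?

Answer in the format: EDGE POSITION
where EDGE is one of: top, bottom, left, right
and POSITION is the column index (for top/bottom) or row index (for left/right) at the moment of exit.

Step 1: enter (5,4), '.' pass, move up to (4,4)
Step 2: enter (4,4), '.' pass, move up to (3,4)
Step 3: enter (3,4), '.' pass, move up to (2,4)
Step 4: enter (2,4), '.' pass, move up to (1,4)
Step 5: enter (1,4), '.' pass, move up to (0,4)
Step 6: enter (0,4), '.' pass, move up to (-1,4)
Step 7: at (-1,4) — EXIT via top edge, pos 4

Answer: top 4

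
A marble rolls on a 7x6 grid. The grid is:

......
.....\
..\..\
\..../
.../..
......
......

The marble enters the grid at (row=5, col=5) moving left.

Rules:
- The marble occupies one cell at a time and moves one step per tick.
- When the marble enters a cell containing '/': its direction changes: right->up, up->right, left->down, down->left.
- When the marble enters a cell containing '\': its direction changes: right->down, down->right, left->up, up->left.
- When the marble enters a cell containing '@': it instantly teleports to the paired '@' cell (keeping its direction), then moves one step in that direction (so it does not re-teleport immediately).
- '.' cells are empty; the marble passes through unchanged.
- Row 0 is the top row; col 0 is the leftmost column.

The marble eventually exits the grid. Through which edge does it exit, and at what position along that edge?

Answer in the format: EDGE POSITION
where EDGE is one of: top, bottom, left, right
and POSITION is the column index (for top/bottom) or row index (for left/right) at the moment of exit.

Step 1: enter (5,5), '.' pass, move left to (5,4)
Step 2: enter (5,4), '.' pass, move left to (5,3)
Step 3: enter (5,3), '.' pass, move left to (5,2)
Step 4: enter (5,2), '.' pass, move left to (5,1)
Step 5: enter (5,1), '.' pass, move left to (5,0)
Step 6: enter (5,0), '.' pass, move left to (5,-1)
Step 7: at (5,-1) — EXIT via left edge, pos 5

Answer: left 5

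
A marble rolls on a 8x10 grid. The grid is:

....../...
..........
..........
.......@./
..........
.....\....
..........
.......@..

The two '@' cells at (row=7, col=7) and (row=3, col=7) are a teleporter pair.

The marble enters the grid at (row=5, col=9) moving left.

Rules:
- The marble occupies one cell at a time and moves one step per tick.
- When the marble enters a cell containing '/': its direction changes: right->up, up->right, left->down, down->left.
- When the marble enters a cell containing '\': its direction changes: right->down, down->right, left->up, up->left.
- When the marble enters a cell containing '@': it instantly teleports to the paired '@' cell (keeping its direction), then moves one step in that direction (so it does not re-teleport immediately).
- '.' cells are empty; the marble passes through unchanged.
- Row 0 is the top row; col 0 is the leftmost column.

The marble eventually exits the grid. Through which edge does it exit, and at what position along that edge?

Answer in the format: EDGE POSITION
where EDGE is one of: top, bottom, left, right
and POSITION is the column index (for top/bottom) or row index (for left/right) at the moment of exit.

Step 1: enter (5,9), '.' pass, move left to (5,8)
Step 2: enter (5,8), '.' pass, move left to (5,7)
Step 3: enter (5,7), '.' pass, move left to (5,6)
Step 4: enter (5,6), '.' pass, move left to (5,5)
Step 5: enter (5,5), '\' deflects left->up, move up to (4,5)
Step 6: enter (4,5), '.' pass, move up to (3,5)
Step 7: enter (3,5), '.' pass, move up to (2,5)
Step 8: enter (2,5), '.' pass, move up to (1,5)
Step 9: enter (1,5), '.' pass, move up to (0,5)
Step 10: enter (0,5), '.' pass, move up to (-1,5)
Step 11: at (-1,5) — EXIT via top edge, pos 5

Answer: top 5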